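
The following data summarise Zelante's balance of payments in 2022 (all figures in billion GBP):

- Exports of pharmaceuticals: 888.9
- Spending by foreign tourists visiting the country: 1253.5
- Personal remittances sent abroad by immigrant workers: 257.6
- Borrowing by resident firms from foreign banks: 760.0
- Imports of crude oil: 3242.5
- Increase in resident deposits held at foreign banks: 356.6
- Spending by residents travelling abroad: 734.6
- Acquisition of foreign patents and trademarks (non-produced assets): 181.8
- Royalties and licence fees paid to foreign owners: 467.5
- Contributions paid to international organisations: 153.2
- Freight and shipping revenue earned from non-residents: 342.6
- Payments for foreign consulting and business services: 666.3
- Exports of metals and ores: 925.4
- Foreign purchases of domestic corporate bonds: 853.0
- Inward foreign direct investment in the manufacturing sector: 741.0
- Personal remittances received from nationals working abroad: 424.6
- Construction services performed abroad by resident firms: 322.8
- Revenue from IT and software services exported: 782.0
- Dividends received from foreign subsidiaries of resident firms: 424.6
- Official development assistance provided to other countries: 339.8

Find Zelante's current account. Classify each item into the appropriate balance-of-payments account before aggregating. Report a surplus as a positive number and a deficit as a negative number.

Goods: 888.9 - 3242.5 + 925.4 = -1428.2
Services: 322.8 - 666.3 + 782.0 - 467.5 - 734.6 + 342.6 + 1253.5 = 832.5
Primary income: 424.6
Secondary income: -257.6 - 153.2 - 339.8 + 424.6 = -326.0
Current account = (-1428.2) + 832.5 + 424.6 + (-326.0) = -497.1
(Excluded from the current account — financial account: borrowing by resident firms from foreign banks 760.0, increase in resident deposits held at foreign banks 356.6, foreign purchases of domestic corporate bonds 853.0, inward foreign direct investment in the manufacturing sector 741.0; capital account: acquisition of foreign patents and trademarks (non-produced assets) 181.8.)

-497.1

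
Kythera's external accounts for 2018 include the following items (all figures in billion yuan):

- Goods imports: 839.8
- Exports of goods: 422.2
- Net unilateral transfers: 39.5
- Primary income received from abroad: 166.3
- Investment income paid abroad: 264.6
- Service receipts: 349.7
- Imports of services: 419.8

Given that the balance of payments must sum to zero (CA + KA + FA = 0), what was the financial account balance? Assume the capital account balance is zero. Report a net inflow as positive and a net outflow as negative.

Goods balance = 422.2 - 839.8 = -417.6
Services balance = 349.7 - 419.8 = -70.1
Trade balance (goods + services) = -417.6 + (-70.1) = -487.7
Net primary income = 166.3 - 264.6 = -98.3
Net secondary income = 39.5
Current account = -487.7 + (-98.3) + 39.5 = -546.5
Financial account = -(-546.5) = 546.5

546.5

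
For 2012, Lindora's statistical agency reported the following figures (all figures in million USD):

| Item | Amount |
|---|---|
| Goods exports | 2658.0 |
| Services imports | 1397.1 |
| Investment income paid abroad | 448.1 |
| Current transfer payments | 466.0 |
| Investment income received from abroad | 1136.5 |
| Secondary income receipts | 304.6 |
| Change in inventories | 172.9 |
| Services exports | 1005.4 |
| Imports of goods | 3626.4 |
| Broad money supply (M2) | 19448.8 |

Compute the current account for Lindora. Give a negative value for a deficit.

-833.1

Goods balance = 2658.0 - 3626.4 = -968.4
Services balance = 1005.4 - 1397.1 = -391.7
Trade balance (goods + services) = -968.4 + (-391.7) = -1360.1
Net primary income = 1136.5 - 448.1 = 688.4
Net secondary income = 304.6 - 466.0 = -161.4
Current account = -1360.1 + 688.4 + (-161.4) = -833.1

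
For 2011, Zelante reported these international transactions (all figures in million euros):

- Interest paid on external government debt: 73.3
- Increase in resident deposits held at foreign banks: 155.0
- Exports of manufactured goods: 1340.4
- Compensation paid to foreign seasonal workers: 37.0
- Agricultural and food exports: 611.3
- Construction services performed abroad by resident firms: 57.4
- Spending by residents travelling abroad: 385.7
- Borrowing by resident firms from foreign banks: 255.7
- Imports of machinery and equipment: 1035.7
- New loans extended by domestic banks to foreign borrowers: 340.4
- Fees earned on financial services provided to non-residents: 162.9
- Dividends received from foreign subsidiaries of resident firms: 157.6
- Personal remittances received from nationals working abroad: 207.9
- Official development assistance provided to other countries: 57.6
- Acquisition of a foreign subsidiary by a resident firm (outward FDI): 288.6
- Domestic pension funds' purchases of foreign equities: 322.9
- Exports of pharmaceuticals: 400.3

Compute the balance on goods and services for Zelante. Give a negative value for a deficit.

Goods: 1340.4 + 611.3 + 400.3 - 1035.7 = 1316.3
Services: 57.4 + 162.9 - 385.7 = -165.4
Trade balance = 1316.3 + (-165.4) = 1150.9
(Excluded from the trade balance — primary income: interest paid on external government debt 73.3, compensation paid to foreign seasonal workers 37.0, dividends received from foreign subsidiaries of resident firms 157.6; financial account: increase in resident deposits held at foreign banks 155.0, borrowing by resident firms from foreign banks 255.7, new loans extended by domestic banks to foreign borrowers 340.4, acquisition of a foreign subsidiary by a resident firm (outward FDI) 288.6, domestic pension funds' purchases of foreign equities 322.9; secondary income: personal remittances received from nationals working abroad 207.9, official development assistance provided to other countries 57.6.)

1150.9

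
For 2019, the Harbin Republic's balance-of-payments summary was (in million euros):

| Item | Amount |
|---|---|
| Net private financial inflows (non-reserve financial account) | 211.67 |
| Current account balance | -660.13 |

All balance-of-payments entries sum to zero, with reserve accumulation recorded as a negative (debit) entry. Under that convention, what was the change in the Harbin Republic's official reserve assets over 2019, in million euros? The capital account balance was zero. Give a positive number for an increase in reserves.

-448.46

Official reserve transactions balance = -((-660.13) + 211.67) = 448.46
An accumulation of reserves is recorded as a debit (negative entry), so the change in the stock of reserves is the negative of that balance.
Change in official reserves = -(448.46) = -448.46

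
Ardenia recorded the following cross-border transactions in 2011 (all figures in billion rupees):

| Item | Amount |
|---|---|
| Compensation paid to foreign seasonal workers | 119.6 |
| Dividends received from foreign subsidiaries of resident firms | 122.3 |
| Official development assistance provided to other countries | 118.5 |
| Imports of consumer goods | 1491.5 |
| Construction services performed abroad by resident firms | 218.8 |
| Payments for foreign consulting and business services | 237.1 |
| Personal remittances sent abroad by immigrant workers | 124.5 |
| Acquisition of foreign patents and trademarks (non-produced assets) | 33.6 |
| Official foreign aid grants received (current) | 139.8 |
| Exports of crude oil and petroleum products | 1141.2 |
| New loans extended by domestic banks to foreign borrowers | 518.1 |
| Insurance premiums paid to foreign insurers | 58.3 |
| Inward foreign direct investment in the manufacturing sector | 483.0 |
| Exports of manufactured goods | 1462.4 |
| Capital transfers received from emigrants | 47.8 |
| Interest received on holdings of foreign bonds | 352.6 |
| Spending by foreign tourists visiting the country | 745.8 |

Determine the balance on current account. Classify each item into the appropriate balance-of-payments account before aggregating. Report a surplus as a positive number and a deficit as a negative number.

2033.4

Goods: 1141.2 + 1462.4 - 1491.5 = 1112.1
Services: -58.3 + 218.8 - 237.1 + 745.8 = 669.2
Primary income: 352.6 + 122.3 - 119.6 = 355.3
Secondary income: -118.5 - 124.5 + 139.8 = -103.2
Current account = 1112.1 + 669.2 + 355.3 + (-103.2) = 2033.4
(Excluded from the current account — capital account: acquisition of foreign patents and trademarks (non-produced assets) 33.6, capital transfers received from emigrants 47.8; financial account: new loans extended by domestic banks to foreign borrowers 518.1, inward foreign direct investment in the manufacturing sector 483.0.)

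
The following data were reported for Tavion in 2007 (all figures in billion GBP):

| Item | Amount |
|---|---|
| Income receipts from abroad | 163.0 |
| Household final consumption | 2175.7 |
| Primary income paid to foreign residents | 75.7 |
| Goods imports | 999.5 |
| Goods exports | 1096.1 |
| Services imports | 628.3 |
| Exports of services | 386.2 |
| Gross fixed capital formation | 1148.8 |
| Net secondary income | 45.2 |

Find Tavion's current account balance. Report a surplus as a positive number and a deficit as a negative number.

Goods balance = 1096.1 - 999.5 = 96.6
Services balance = 386.2 - 628.3 = -242.1
Trade balance (goods + services) = 96.6 + (-242.1) = -145.5
Net primary income = 163.0 - 75.7 = 87.3
Net secondary income = 45.2
Current account = -145.5 + 87.3 + 45.2 = -13.0

-13.0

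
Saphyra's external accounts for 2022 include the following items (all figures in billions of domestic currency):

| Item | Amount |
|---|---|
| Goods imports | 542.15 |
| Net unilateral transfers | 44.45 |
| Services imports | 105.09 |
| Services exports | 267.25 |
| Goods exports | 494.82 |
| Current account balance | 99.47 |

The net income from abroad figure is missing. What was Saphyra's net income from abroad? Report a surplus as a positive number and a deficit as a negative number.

-59.81

Current account = goods balance + services balance + net primary income + net secondary income
Sum of the known components = 159.28
Net income from abroad = CA - (known components) = 99.47 - 159.28 = -59.81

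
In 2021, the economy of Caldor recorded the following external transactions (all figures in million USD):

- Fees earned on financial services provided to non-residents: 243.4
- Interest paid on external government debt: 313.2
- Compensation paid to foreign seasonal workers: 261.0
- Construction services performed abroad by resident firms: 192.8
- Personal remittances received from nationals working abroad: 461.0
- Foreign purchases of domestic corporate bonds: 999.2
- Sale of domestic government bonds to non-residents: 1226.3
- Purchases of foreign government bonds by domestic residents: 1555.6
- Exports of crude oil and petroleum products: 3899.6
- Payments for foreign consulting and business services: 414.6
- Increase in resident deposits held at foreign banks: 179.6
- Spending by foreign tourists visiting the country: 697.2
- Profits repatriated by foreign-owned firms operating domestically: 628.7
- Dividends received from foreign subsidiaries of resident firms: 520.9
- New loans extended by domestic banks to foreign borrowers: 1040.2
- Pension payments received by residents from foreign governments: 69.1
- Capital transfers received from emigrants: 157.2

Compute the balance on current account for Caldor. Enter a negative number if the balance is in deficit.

Goods: 3899.6
Services: 192.8 + 697.2 + 243.4 - 414.6 = 718.8
Primary income: -261.0 + 520.9 - 313.2 - 628.7 = -682.0
Secondary income: 69.1 + 461.0 = 530.1
Current account = 3899.6 + 718.8 + (-682.0) + 530.1 = 4466.5
(Excluded from the current account — financial account: foreign purchases of domestic corporate bonds 999.2, sale of domestic government bonds to non-residents 1226.3, purchases of foreign government bonds by domestic residents 1555.6, increase in resident deposits held at foreign banks 179.6, new loans extended by domestic banks to foreign borrowers 1040.2; capital account: capital transfers received from emigrants 157.2.)

4466.5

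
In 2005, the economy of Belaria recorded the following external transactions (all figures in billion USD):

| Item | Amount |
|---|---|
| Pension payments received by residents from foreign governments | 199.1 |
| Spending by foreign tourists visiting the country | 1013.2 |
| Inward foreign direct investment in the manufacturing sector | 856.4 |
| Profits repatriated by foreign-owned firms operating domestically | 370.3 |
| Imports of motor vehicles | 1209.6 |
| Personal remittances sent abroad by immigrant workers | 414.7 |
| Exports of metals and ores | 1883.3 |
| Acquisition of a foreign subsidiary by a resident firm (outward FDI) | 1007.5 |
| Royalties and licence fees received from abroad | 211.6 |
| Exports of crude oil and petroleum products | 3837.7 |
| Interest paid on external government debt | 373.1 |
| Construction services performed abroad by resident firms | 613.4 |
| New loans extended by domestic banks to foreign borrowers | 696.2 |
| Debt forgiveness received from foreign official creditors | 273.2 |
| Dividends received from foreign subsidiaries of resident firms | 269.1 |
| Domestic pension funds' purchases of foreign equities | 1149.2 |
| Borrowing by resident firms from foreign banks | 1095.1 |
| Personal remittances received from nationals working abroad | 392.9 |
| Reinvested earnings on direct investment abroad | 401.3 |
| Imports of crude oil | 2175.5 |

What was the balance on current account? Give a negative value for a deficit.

Goods: -2175.5 + 1883.3 + 3837.7 - 1209.6 = 2335.9
Services: 1013.2 + 211.6 + 613.4 = 1838.2
Primary income: -373.1 + 401.3 - 370.3 + 269.1 = -73.0
Secondary income: 199.1 + 392.9 - 414.7 = 177.3
Current account = 2335.9 + 1838.2 + (-73.0) + 177.3 = 4278.4
(Excluded from the current account — financial account: inward foreign direct investment in the manufacturing sector 856.4, acquisition of a foreign subsidiary by a resident firm (outward FDI) 1007.5, new loans extended by domestic banks to foreign borrowers 696.2, domestic pension funds' purchases of foreign equities 1149.2, borrowing by resident firms from foreign banks 1095.1; capital account: debt forgiveness received from foreign official creditors 273.2.)

4278.4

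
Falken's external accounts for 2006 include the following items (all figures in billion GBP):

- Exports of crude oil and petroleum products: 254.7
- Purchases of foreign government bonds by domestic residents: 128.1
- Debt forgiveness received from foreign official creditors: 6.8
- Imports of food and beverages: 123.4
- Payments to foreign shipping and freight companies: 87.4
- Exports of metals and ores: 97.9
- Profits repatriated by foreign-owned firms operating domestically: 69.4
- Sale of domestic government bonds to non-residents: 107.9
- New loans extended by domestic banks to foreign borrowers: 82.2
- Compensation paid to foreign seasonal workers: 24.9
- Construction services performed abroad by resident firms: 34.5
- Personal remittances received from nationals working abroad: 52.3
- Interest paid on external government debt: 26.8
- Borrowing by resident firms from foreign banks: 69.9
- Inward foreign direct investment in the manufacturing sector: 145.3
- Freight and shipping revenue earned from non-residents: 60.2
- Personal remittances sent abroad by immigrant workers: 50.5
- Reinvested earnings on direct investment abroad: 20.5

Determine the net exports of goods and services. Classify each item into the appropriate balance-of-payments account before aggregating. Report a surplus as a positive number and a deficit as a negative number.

236.5

Goods: 97.9 + 254.7 - 123.4 = 229.2
Services: -87.4 + 34.5 + 60.2 = 7.3
Trade balance = 229.2 + 7.3 = 236.5
(Excluded from the trade balance — financial account: purchases of foreign government bonds by domestic residents 128.1, sale of domestic government bonds to non-residents 107.9, new loans extended by domestic banks to foreign borrowers 82.2, borrowing by resident firms from foreign banks 69.9, inward foreign direct investment in the manufacturing sector 145.3; capital account: debt forgiveness received from foreign official creditors 6.8; primary income: profits repatriated by foreign-owned firms operating domestically 69.4, compensation paid to foreign seasonal workers 24.9, interest paid on external government debt 26.8, reinvested earnings on direct investment abroad 20.5; secondary income: personal remittances received from nationals working abroad 52.3, personal remittances sent abroad by immigrant workers 50.5.)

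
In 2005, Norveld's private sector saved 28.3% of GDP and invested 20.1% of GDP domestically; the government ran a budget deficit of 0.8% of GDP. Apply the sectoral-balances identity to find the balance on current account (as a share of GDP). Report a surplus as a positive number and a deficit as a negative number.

By the sectoral-balances identity, CA = (S_private - I) + (T - G).
Private balance = 28.3 - 20.1 = 8.2
Government balance (T - G) = -0.8
CA = 8.2 + (-0.8) = 7.4

7.4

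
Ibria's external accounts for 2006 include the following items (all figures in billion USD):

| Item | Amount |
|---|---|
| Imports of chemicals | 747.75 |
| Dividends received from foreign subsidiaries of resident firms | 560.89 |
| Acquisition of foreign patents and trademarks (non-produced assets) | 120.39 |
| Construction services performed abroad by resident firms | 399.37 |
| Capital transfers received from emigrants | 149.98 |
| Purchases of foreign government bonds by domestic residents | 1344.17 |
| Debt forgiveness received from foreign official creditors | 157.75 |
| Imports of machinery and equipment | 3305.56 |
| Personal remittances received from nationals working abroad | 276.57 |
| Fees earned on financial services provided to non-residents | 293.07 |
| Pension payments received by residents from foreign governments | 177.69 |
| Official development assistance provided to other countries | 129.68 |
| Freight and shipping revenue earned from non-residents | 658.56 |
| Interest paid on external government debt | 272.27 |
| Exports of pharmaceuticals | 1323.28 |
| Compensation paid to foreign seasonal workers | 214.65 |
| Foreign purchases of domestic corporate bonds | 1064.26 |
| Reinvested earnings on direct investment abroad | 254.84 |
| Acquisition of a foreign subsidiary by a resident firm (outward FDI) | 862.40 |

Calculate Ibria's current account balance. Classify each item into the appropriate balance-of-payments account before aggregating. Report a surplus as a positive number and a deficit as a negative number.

-725.64

Goods: -3305.56 - 747.75 + 1323.28 = -2730.03
Services: 399.37 + 293.07 + 658.56 = 1351.00
Primary income: -214.65 - 272.27 + 560.89 + 254.84 = 328.81
Secondary income: 276.57 + 177.69 - 129.68 = 324.58
Current account = (-2730.03) + 1351.00 + 328.81 + 324.58 = -725.64
(Excluded from the current account — capital account: acquisition of foreign patents and trademarks (non-produced assets) 120.39, capital transfers received from emigrants 149.98, debt forgiveness received from foreign official creditors 157.75; financial account: purchases of foreign government bonds by domestic residents 1344.17, foreign purchases of domestic corporate bonds 1064.26, acquisition of a foreign subsidiary by a resident firm (outward FDI) 862.40.)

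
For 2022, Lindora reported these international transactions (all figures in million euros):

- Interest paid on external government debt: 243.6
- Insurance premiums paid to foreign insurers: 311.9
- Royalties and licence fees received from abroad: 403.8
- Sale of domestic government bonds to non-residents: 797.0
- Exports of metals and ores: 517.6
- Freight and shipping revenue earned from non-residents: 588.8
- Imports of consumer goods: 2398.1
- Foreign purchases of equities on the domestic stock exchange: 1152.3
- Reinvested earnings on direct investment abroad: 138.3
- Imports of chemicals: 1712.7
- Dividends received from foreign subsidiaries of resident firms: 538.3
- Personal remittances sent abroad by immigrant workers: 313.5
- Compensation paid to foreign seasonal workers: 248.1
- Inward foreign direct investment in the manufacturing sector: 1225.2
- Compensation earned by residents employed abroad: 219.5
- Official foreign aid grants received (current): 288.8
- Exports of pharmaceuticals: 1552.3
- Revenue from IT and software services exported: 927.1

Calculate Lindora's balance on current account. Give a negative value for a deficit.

-53.4

Goods: 1552.3 - 1712.7 + 517.6 - 2398.1 = -2040.9
Services: 927.1 + 588.8 + 403.8 - 311.9 = 1607.8
Primary income: -243.6 - 248.1 + 138.3 + 538.3 + 219.5 = 404.4
Secondary income: -313.5 + 288.8 = -24.7
Current account = (-2040.9) + 1607.8 + 404.4 + (-24.7) = -53.4
(Excluded from the current account — financial account: sale of domestic government bonds to non-residents 797.0, foreign purchases of equities on the domestic stock exchange 1152.3, inward foreign direct investment in the manufacturing sector 1225.2.)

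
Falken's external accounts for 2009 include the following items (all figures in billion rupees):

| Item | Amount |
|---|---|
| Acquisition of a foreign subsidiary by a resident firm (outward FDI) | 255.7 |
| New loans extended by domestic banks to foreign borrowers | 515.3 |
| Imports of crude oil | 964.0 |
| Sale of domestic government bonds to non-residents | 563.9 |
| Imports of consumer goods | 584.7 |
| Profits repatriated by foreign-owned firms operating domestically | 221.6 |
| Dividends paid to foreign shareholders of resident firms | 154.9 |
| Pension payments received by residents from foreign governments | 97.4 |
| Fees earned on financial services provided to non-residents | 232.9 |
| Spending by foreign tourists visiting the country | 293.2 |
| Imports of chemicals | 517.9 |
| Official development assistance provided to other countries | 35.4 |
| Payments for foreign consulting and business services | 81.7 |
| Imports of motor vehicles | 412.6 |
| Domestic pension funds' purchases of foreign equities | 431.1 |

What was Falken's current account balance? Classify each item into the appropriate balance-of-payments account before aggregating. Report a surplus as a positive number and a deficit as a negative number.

Goods: -584.7 - 412.6 - 517.9 - 964.0 = -2479.2
Services: 232.9 + 293.2 - 81.7 = 444.4
Primary income: -154.9 - 221.6 = -376.5
Secondary income: 97.4 - 35.4 = 62.0
Current account = (-2479.2) + 444.4 + (-376.5) + 62.0 = -2349.3
(Excluded from the current account — financial account: acquisition of a foreign subsidiary by a resident firm (outward FDI) 255.7, new loans extended by domestic banks to foreign borrowers 515.3, sale of domestic government bonds to non-residents 563.9, domestic pension funds' purchases of foreign equities 431.1.)

-2349.3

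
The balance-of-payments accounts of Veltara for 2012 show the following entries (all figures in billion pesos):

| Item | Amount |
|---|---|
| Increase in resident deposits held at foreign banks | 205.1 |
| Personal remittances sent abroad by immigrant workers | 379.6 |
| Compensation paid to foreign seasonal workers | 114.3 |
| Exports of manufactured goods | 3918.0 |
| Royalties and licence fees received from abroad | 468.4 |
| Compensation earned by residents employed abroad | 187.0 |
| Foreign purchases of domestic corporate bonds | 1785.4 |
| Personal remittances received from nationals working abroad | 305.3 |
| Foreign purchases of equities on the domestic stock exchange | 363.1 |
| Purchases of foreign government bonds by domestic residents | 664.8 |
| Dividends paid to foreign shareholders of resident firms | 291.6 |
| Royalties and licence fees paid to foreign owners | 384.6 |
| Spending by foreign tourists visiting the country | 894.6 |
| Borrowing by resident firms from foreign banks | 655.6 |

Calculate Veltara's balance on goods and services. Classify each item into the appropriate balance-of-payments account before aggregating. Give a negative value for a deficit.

Goods: 3918.0
Services: -384.6 + 894.6 + 468.4 = 978.4
Trade balance = 3918.0 + 978.4 = 4896.4
(Excluded from the trade balance — financial account: increase in resident deposits held at foreign banks 205.1, foreign purchases of domestic corporate bonds 1785.4, foreign purchases of equities on the domestic stock exchange 363.1, purchases of foreign government bonds by domestic residents 664.8, borrowing by resident firms from foreign banks 655.6; secondary income: personal remittances sent abroad by immigrant workers 379.6, personal remittances received from nationals working abroad 305.3; primary income: compensation paid to foreign seasonal workers 114.3, compensation earned by residents employed abroad 187.0, dividends paid to foreign shareholders of resident firms 291.6.)

4896.4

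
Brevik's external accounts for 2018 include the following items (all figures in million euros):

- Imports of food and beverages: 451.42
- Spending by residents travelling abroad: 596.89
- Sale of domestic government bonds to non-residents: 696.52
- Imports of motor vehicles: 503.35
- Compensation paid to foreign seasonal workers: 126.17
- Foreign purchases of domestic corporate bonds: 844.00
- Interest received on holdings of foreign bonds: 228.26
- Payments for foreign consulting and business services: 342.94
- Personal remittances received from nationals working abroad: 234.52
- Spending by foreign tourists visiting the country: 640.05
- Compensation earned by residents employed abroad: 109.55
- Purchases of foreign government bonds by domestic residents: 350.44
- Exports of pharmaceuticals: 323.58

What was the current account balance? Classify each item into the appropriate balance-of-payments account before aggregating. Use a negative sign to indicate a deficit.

-484.81

Goods: -451.42 + 323.58 - 503.35 = -631.19
Services: 640.05 - 596.89 - 342.94 = -299.78
Primary income: 109.55 - 126.17 + 228.26 = 211.64
Secondary income: 234.52
Current account = (-631.19) + (-299.78) + 211.64 + 234.52 = -484.81
(Excluded from the current account — financial account: sale of domestic government bonds to non-residents 696.52, foreign purchases of domestic corporate bonds 844.00, purchases of foreign government bonds by domestic residents 350.44.)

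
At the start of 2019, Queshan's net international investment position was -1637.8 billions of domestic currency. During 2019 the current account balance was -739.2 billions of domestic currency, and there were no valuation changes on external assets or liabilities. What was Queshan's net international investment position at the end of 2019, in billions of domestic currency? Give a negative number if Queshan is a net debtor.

With no valuation effects, change in NIIP = current account = -739.2
End-of-year NIIP = -1637.8 + (-739.2) = -2377.0

-2377.0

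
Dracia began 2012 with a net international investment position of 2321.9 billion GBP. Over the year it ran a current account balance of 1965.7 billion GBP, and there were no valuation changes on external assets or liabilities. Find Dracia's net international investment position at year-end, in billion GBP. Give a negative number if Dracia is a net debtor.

4287.6

With no valuation effects, change in NIIP = current account = 1965.7
End-of-year NIIP = 2321.9 + 1965.7 = 4287.6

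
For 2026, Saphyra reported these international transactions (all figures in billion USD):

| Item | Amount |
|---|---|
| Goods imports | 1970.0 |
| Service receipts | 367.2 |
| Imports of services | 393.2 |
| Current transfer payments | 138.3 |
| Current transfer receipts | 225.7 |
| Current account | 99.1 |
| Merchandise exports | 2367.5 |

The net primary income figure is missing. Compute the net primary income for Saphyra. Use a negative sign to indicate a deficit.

-359.8

Current account = goods balance + services balance + net primary income + net secondary income
Sum of the known components = 458.9
Net primary income = CA - (known components) = 99.1 - 458.9 = -359.8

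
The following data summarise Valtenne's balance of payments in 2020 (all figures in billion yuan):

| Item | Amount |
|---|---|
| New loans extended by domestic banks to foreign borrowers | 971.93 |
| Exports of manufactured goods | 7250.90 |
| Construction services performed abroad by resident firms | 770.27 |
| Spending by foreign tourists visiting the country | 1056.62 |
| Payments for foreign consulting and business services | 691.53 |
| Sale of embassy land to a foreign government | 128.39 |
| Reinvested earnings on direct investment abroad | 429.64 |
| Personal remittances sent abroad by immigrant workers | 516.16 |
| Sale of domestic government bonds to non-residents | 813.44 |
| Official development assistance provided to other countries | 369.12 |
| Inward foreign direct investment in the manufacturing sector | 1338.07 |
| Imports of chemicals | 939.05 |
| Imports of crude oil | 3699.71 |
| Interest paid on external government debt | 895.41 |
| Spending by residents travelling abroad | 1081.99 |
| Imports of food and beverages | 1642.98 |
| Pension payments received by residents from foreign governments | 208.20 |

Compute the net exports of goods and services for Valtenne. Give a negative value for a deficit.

Goods: -3699.71 - 939.05 - 1642.98 + 7250.90 = 969.16
Services: 770.27 + 1056.62 - 1081.99 - 691.53 = 53.37
Trade balance = 969.16 + 53.37 = 1022.53
(Excluded from the trade balance — financial account: new loans extended by domestic banks to foreign borrowers 971.93, sale of domestic government bonds to non-residents 813.44, inward foreign direct investment in the manufacturing sector 1338.07; capital account: sale of embassy land to a foreign government 128.39; primary income: reinvested earnings on direct investment abroad 429.64, interest paid on external government debt 895.41; secondary income: personal remittances sent abroad by immigrant workers 516.16, official development assistance provided to other countries 369.12, pension payments received by residents from foreign governments 208.20.)

1022.53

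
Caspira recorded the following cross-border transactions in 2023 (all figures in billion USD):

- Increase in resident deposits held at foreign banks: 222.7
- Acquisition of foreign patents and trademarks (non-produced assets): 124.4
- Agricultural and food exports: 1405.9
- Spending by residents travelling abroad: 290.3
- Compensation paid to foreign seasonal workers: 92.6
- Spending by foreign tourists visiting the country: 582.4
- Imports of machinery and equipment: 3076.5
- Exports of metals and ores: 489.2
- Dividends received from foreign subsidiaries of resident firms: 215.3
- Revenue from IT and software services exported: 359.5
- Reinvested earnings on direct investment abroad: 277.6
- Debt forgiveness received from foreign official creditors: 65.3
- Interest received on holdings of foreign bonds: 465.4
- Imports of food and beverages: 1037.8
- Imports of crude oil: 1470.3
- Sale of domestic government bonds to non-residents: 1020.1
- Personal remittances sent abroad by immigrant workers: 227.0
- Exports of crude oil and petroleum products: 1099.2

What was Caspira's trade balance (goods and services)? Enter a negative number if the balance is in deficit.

Goods: -1037.8 - 3076.5 - 1470.3 + 1099.2 + 1405.9 + 489.2 = -2590.3
Services: 582.4 - 290.3 + 359.5 = 651.6
Trade balance = -2590.3 + 651.6 = -1938.7
(Excluded from the trade balance — financial account: increase in resident deposits held at foreign banks 222.7, sale of domestic government bonds to non-residents 1020.1; capital account: acquisition of foreign patents and trademarks (non-produced assets) 124.4, debt forgiveness received from foreign official creditors 65.3; primary income: compensation paid to foreign seasonal workers 92.6, dividends received from foreign subsidiaries of resident firms 215.3, reinvested earnings on direct investment abroad 277.6, interest received on holdings of foreign bonds 465.4; secondary income: personal remittances sent abroad by immigrant workers 227.0.)

-1938.7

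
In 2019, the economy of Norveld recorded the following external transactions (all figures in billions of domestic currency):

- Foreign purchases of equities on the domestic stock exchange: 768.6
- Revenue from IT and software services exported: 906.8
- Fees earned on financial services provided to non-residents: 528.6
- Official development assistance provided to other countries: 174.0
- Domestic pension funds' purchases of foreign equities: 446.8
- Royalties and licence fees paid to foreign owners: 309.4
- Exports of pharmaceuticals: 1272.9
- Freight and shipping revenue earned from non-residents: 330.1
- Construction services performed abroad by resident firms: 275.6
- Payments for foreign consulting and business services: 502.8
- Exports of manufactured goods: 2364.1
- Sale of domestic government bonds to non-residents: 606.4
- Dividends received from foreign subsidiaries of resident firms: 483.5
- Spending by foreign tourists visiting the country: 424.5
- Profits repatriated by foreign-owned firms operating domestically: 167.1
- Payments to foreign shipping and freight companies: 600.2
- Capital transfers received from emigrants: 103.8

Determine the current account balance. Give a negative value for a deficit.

4832.6

Goods: 1272.9 + 2364.1 = 3637.0
Services: 528.6 - 600.2 - 502.8 + 330.1 + 424.5 + 275.6 - 309.4 + 906.8 = 1053.2
Primary income: 483.5 - 167.1 = 316.4
Secondary income: -174.0
Current account = 3637.0 + 1053.2 + 316.4 + (-174.0) = 4832.6
(Excluded from the current account — financial account: foreign purchases of equities on the domestic stock exchange 768.6, domestic pension funds' purchases of foreign equities 446.8, sale of domestic government bonds to non-residents 606.4; capital account: capital transfers received from emigrants 103.8.)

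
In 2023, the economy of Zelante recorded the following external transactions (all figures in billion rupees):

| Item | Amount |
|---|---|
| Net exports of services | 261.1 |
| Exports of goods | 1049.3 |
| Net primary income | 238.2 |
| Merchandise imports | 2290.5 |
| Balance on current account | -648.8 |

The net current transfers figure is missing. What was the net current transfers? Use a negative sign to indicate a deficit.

93.1

Current account = goods balance + services balance + net primary income + net secondary income
Sum of the known components = -741.9
Net current transfers = CA - (known components) = -648.8 - (-741.9) = 93.1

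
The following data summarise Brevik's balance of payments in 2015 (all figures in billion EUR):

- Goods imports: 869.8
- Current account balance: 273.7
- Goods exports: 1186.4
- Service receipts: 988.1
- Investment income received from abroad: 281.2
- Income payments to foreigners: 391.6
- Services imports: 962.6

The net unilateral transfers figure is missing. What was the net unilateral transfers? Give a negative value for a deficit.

Current account = goods balance + services balance + net primary income + net secondary income
Sum of the known components = 231.7
Net unilateral transfers = CA - (known components) = 273.7 - 231.7 = 42.0

42.0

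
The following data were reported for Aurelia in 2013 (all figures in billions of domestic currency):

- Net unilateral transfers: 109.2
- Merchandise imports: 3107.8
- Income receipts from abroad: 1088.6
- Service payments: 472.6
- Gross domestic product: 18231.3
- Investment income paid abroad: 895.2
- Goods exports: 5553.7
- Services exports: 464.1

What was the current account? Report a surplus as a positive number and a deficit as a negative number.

Goods balance = 5553.7 - 3107.8 = 2445.9
Services balance = 464.1 - 472.6 = -8.5
Trade balance (goods + services) = 2445.9 + (-8.5) = 2437.4
Net primary income = 1088.6 - 895.2 = 193.4
Net secondary income = 109.2
Current account = 2437.4 + 193.4 + 109.2 = 2740.0

2740.0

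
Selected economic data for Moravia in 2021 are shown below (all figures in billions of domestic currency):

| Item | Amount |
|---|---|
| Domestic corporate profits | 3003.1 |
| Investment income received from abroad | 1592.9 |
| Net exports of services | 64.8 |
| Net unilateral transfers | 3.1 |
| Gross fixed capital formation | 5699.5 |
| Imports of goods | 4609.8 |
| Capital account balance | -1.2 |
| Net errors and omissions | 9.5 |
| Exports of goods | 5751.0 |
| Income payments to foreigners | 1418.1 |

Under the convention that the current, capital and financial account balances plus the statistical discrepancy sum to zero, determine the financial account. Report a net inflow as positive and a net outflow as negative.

-1392.2

Goods balance = 5751.0 - 4609.8 = 1141.2
Services balance = 64.8
Trade balance (goods + services) = 1141.2 + 64.8 = 1206.0
Net primary income = 1592.9 - 1418.1 = 174.8
Net secondary income = 3.1
Current account = 1206.0 + 174.8 + 3.1 = 1383.9
Financial account = -(1383.9 + (-1.2) + 9.5) = -1392.2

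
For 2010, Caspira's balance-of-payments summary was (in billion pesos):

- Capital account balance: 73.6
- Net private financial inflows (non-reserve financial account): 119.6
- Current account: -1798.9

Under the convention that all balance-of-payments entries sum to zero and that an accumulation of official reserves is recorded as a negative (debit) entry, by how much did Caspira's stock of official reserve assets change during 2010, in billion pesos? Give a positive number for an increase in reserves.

-1605.7

Official reserve transactions balance = -((-1798.9) + 73.6 + 119.6) = 1605.7
An accumulation of reserves is recorded as a debit (negative entry), so the change in the stock of reserves is the negative of that balance.
Change in official reserves = -(1605.7) = -1605.7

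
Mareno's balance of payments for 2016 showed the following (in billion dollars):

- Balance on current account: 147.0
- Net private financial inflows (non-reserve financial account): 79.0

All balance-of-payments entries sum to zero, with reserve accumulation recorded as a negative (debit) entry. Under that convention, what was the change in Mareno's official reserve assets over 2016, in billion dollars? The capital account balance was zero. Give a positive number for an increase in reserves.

Official reserve transactions balance = -(147.0 + 79.0) = -226.0
An accumulation of reserves is recorded as a debit (negative entry), so the change in the stock of reserves is the negative of that balance.
Change in official reserves = -(-226.0) = 226.0

226.0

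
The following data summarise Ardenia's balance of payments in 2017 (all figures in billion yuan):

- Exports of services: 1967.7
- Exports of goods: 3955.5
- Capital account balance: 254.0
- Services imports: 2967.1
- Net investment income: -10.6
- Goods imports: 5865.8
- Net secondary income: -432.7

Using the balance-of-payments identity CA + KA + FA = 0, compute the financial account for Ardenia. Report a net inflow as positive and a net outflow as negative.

Goods balance = 3955.5 - 5865.8 = -1910.3
Services balance = 1967.7 - 2967.1 = -999.4
Trade balance (goods + services) = -1910.3 + (-999.4) = -2909.7
Net primary income = -10.6
Net secondary income = -432.7
Current account = -2909.7 + (-10.6) + (-432.7) = -3353.0
Financial account = -(-3353.0 + 254.0) = 3099.0

3099.0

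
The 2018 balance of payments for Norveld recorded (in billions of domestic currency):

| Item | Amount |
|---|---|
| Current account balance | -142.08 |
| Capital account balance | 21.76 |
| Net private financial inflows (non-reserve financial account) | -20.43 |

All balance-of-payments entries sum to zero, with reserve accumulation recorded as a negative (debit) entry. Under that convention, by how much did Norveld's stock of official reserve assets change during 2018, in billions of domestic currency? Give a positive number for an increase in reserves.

-140.75

Official reserve transactions balance = -((-142.08) + 21.76 + (-20.43)) = 140.75
An accumulation of reserves is recorded as a debit (negative entry), so the change in the stock of reserves is the negative of that balance.
Change in official reserves = -(140.75) = -140.75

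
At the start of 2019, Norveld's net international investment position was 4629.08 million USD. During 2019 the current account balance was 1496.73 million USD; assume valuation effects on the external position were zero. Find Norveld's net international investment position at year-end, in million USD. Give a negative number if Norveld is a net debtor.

With no valuation effects, change in NIIP = current account = 1496.73
End-of-year NIIP = 4629.08 + 1496.73 = 6125.81

6125.81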